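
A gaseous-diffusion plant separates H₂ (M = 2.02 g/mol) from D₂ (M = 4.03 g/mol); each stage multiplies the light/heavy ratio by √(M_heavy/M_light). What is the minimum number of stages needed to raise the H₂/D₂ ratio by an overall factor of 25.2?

10

Single-stage factor α = √(4.03/2.02), so ln α = ½ ln(1.99505) = 0.3453.
Need α^N ≥ 25.2 ⇒ N ≥ ln(25.2) / ln α = 3.227 / 0.3453 = 9.34.
Rounding up, N = 10 stages.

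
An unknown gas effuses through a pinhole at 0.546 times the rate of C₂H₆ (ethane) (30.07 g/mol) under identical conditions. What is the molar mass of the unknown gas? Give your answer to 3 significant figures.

From Graham's law, rate_X/rate_C₂H₆ = √(M_C₂H₆/M_X).
0.546 = √(30.07/M_X)
M_X = 30.07 / 0.546² = 30.07 / 0.2981 = 101 g/mol

101 g/mol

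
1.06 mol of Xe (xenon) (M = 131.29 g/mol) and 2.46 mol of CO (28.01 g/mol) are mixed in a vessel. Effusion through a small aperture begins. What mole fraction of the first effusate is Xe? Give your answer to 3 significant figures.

The effusion rate of species i is ∝ p_i/√M_i ∝ n_i/√M_i.
So x_Xe in the escaping gas = (n_Xe/√M_Xe) / Σ(n_i/√M_i)
= (1.06/√131.29) / (1.06/√131.29 + 2.46/√28.01) = 0.09251/(0.09251 + 0.4648) = 0.166.

0.166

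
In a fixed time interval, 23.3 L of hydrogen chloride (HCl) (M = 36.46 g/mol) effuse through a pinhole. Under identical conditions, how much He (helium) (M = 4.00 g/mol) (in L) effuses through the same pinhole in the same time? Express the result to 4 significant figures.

70.35 L

Using Graham's law: rate_He/rate_HCl = √(M_HCl/M_He) = √(36.46/4.00) = √9.115 = 3.019.
So the volume for He is 23.3 × 3.019 = 70.35 L.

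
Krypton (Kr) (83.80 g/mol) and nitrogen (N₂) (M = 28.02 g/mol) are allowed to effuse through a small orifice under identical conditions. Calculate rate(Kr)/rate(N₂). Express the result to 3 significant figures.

From Graham's law, rate_Kr/rate_N₂ = √(M_N₂/M_Kr) = √(28.02/83.80) = √0.3344 = 0.578.

0.578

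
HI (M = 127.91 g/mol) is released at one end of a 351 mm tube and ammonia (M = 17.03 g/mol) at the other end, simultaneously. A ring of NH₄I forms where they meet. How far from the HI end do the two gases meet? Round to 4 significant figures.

Distances travelled in equal time are proportional to diffusion rates, so d_HI/d_NH₃ = √(M_NH₃/M_HI) = √(17.03/127.91) = 0.3649.
With d_HI + d_NH₃ = 351 mm, d_NH₃ = 351/(1 + 0.3649) = 257.2 mm.
d_HI = 351 − 257.2 = 93.84 mm.

93.84 mm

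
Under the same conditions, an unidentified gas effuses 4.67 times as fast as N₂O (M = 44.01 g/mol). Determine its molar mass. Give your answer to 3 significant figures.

Since effusion rate ∝ 1/√M, rate_X/rate_N₂O = √(M_N₂O/M_X).
4.67 = √(44.01/M_X)
M_X = 44.01 / 4.67² = 44.01 / 21.81 = 2.02 g/mol

2.02 g/mol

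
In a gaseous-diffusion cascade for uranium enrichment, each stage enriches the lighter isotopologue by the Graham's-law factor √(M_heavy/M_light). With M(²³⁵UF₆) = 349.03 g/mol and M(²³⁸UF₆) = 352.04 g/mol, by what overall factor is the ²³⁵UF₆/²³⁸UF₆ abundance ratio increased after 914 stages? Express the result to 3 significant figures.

50.6

After 914 stages the ratio has grown by (√(352.04/349.03))^914 = (352.04/349.03)^(914/2).
= 1.00862^457 = 50.6.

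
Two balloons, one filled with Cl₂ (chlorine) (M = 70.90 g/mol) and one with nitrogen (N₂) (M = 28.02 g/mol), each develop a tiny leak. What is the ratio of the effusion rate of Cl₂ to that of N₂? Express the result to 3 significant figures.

0.629

Graham's law gives rate_Cl₂/rate_N₂ = √(M_N₂/M_Cl₂) = √(28.02/70.90) = √0.3952 = 0.629.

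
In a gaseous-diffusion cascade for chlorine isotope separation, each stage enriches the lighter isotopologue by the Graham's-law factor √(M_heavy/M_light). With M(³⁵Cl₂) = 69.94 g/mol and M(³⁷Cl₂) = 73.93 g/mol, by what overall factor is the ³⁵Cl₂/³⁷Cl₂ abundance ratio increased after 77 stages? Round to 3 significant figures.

Overall factor = α^77 with α = √(73.93/69.94), i.e. (73.93/69.94)^(77/2).
= 1.05705^(77/2) = 8.47.

8.47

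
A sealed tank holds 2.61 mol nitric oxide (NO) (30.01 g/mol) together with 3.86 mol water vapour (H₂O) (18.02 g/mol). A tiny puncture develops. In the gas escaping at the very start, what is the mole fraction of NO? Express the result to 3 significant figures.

0.344

Each component's effusion rate ∝ (its partial pressure)·(1/√M) ∝ n_i/√M_i.
Mole fraction of NO in the effusate = (n_NO/√M_NO) / (n_NO/√M_NO + n_H₂O/√M_H₂O)
= (2.61/√30.01) / (2.61/√30.01 + 3.86/√18.02) = 0.4764/(0.4764 + 0.9093) = 0.344.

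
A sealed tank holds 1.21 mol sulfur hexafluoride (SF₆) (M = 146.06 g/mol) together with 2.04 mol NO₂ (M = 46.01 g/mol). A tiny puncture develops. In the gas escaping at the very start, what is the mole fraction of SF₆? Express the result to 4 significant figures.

0.2498

Effusion rate of each component ∝ n_i/√M_i (partial pressure × 1/√M).
x_SF₆(eff) = (n_SF₆/√M_SF₆) / (n_SF₆/√M_SF₆ + n_NO₂/√M_NO₂)
= (1.21/√146.06) / (1.21/√146.06 + 2.04/√46.01) = 0.1001/(0.1001 + 0.3007) = 0.2498.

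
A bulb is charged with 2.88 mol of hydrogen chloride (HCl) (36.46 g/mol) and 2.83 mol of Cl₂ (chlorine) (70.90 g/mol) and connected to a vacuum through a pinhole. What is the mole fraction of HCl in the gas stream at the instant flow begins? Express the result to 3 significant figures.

Effusion rate of each component ∝ n_i/√M_i (partial pressure × 1/√M).
x_HCl(eff) = (n_HCl/√M_HCl) / (n_HCl/√M_HCl + n_Cl₂/√M_Cl₂)
= (2.88/√36.46) / (2.88/√36.46 + 2.83/√70.90) = 0.4770/(0.4770 + 0.3361) = 0.587.

0.587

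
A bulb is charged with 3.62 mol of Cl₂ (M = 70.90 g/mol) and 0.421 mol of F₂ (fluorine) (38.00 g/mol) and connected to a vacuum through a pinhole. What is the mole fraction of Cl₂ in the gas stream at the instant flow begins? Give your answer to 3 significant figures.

Rate_i ∝ x_i/√M_i (Graham's law weighted by mole fraction), so the effusate composition follows n_i/√M_i.
Mole fraction of Cl₂ in the effusate = (n_Cl₂/√M_Cl₂) / (n_Cl₂/√M_Cl₂ + n_F₂/√M_F₂)
= (3.62/√70.90) / (3.62/√70.90 + 0.421/√38.00) = 0.4299/(0.4299 + 0.06830) = 0.863.

0.863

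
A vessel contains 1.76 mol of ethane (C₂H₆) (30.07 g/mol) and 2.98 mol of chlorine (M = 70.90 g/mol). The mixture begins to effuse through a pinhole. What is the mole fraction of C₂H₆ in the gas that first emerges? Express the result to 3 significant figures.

0.476

Effusion rate of each component ∝ n_i/√M_i (partial pressure × 1/√M).
x_C₂H₆(eff) = (n_C₂H₆/√M_C₂H₆) / (n_C₂H₆/√M_C₂H₆ + n_Cl₂/√M_Cl₂)
= (1.76/√30.07) / (1.76/√30.07 + 2.98/√70.90) = 0.3210/(0.3210 + 0.3539) = 0.476.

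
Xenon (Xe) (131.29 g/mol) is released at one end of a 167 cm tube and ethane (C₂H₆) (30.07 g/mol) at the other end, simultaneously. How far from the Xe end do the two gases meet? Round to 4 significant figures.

Distances travelled in equal time are proportional to diffusion rates, so d_Xe/d_C₂H₆ = √(M_C₂H₆/M_Xe) = √(30.07/131.29) = 0.4786.
With d_Xe + d_C₂H₆ = 167 cm, d_C₂H₆ = 167/(1 + 0.4786) = 112.9 cm.
d_Xe = 167 − 112.9 = 54.05 cm.

54.05 cm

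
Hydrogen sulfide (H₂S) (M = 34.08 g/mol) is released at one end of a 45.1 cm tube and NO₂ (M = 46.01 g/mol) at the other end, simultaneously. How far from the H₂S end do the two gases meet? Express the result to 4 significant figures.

24.24 cm

In equal time, each gas travels a distance ∝ its rate ∝ 1/√M, so d_H₂S/d_NO₂ = √(M_NO₂/M_H₂S) = √(46.01/34.08) = 1.162.
With d_H₂S + d_NO₂ = 45.1 cm, d_NO₂ = 45.1/(1 + 1.162) = 20.86 cm.
d_H₂S = 45.1 − 20.86 = 24.24 cm.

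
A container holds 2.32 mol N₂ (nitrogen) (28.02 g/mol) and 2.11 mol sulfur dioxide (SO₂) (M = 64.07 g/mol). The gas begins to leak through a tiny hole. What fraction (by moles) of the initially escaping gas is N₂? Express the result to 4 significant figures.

Each component's effusion rate ∝ (its partial pressure)·(1/√M) ∝ n_i/√M_i.
x_N₂(eff) = (n_N₂/√M_N₂) / (n_N₂/√M_N₂ + n_SO₂/√M_SO₂)
= (2.32/√28.02) / (2.32/√28.02 + 2.11/√64.07) = 0.4383/(0.4383 + 0.2636) = 0.6244.

0.6244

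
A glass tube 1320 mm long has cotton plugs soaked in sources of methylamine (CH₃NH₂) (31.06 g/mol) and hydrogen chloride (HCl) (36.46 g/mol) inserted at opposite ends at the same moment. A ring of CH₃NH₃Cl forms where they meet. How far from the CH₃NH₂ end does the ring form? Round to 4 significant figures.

686.4 mm

Distances travelled in equal time are proportional to diffusion rates, so d_CH₃NH₂/d_HCl = √(M_HCl/M_CH₃NH₂) = √(36.46/31.06) = 1.083.
With d_CH₃NH₂ + d_HCl = 1320 mm, d_HCl = 1320/(1 + 1.083) = 633.6 mm.
d_CH₃NH₂ = 1320 − 633.6 = 686.4 mm.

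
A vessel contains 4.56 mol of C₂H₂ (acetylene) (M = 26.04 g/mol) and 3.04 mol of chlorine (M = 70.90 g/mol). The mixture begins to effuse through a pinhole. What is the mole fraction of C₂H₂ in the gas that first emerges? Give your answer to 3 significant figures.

Rate_i ∝ x_i/√M_i (Graham's law weighted by mole fraction), so the effusate composition follows n_i/√M_i.
x_C₂H₂(eff) = (n_C₂H₂/√M_C₂H₂) / (n_C₂H₂/√M_C₂H₂ + n_Cl₂/√M_Cl₂)
= (4.56/√26.04) / (4.56/√26.04 + 3.04/√70.90) = 0.8936/(0.8936 + 0.3610) = 0.712.

0.712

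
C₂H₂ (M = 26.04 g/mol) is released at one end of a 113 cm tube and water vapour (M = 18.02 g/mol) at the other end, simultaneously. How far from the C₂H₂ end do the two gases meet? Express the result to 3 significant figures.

The fronts meet when d_C₂H₂ + d_H₂O = L with d_C₂H₂/d_H₂O = √(M_H₂O/M_C₂H₂) (Graham's law). Here √(M_H₂O/M_C₂H₂) = √(18.02/26.04) = 0.8319.
With d_C₂H₂ + d_H₂O = 113 cm, d_H₂O = 113/(1 + 0.8319) = 61.69 cm.
d_C₂H₂ = 113 − 61.69 = 51.3 cm.

51.3 cm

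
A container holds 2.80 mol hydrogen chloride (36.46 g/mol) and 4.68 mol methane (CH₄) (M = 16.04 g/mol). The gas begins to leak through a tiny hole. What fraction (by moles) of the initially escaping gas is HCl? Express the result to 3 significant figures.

0.284

The effusion rate of species i is ∝ p_i/√M_i ∝ n_i/√M_i.
Mole fraction of HCl in the effusate = (n_HCl/√M_HCl) / (n_HCl/√M_HCl + n_CH₄/√M_CH₄)
= (2.80/√36.46) / (2.80/√36.46 + 4.68/√16.04) = 0.4637/(0.4637 + 1.169) = 0.284.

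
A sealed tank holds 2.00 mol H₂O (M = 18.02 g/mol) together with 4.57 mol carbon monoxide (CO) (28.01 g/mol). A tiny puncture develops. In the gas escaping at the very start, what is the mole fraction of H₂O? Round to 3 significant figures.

The effusion rate of species i is ∝ p_i/√M_i ∝ n_i/√M_i.
Mole fraction of H₂O in the effusate = (n_H₂O/√M_H₂O) / (n_H₂O/√M_H₂O + n_CO/√M_CO)
= (2.00/√18.02) / (2.00/√18.02 + 4.57/√28.01) = 0.4711/(0.4711 + 0.8635) = 0.353.

0.353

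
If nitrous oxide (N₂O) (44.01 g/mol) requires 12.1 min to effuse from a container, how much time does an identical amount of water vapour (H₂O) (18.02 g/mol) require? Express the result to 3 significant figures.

Using Graham's law: t_H₂O/t_N₂O = √(M_H₂O/M_N₂O) = √(18.02/44.01) = √0.4095 = 0.6399.
So the time for H₂O is 12.1 × 0.6399 = 7.74 min.

7.74 min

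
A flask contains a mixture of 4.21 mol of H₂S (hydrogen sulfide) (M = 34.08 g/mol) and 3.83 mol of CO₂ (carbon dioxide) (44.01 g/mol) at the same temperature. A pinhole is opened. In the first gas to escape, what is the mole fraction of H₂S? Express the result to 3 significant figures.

The effusion rate of species i is ∝ p_i/√M_i ∝ n_i/√M_i.
Mole fraction of H₂S in the effusate = (n_H₂S/√M_H₂S) / (n_H₂S/√M_H₂S + n_CO₂/√M_CO₂)
= (4.21/√34.08) / (4.21/√34.08 + 3.83/√44.01) = 0.7212/(0.7212 + 0.5773) = 0.555.

0.555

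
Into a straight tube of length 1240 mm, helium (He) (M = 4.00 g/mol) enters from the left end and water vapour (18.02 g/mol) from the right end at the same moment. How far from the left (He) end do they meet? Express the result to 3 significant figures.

The fronts meet when d_He + d_H₂O = L with d_He/d_H₂O = √(M_H₂O/M_He) (Graham's law). Here √(M_H₂O/M_He) = √(18.02/4.00) = 2.122.
With d_He + d_H₂O = 1240 mm, d_H₂O = 1240/(1 + 2.122) = 397.1 mm.
d_He = 1240 − 397.1 = 843 mm.

843 mm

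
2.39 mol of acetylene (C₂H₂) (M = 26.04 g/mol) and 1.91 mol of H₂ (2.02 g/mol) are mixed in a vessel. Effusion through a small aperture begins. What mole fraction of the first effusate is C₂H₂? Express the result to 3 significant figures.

0.258

Effusion rate of each component ∝ n_i/√M_i (partial pressure × 1/√M).
Mole fraction of C₂H₂ in the effusate = (n_C₂H₂/√M_C₂H₂) / (n_C₂H₂/√M_C₂H₂ + n_H₂/√M_H₂)
= (2.39/√26.04) / (2.39/√26.04 + 1.91/√2.02) = 0.4684/(0.4684 + 1.344) = 0.258.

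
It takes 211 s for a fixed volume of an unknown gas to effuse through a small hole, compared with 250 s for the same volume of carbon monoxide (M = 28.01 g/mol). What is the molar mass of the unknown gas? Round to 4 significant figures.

By Graham's law, t_X/t_CO = √(M_X/M_CO).
211/250 = 0.8440 = √(M_X/28.01)
M_X = 28.01 × 0.8440² = 28.01 × 0.7123 = 19.95 g/mol

19.95 g/mol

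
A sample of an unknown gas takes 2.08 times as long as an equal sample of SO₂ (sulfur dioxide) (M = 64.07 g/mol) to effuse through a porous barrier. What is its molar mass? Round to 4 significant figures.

277.2 g/mol

Graham's law gives t_X/t_SO₂ = √(M_X/M_SO₂).
2.08 = √(M_X/64.07)
M_X = 64.07 × 2.08² = 64.07 × 4.326 = 277.2 g/mol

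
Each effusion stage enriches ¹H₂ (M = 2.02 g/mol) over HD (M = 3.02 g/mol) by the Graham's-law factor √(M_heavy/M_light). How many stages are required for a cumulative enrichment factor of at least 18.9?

15

Per stage α = (3.02/2.02)^(1/2) = 1.49505^0.5, giving ln α = 0.2011.
Need α^N ≥ 18.9 ⇒ N ≥ ln(18.9) / ln α = 2.939 / 0.2011 = 14.62.
Rounding up, N = 15 stages.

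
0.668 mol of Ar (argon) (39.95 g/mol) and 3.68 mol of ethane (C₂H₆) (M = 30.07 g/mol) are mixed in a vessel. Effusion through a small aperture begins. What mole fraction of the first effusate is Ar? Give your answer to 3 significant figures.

0.136

Each component's effusion rate ∝ (its partial pressure)·(1/√M) ∝ n_i/√M_i.
So x_Ar in the escaping gas = (n_Ar/√M_Ar) / Σ(n_i/√M_i)
= (0.668/√39.95) / (0.668/√39.95 + 3.68/√30.07) = 0.1057/(0.1057 + 0.6711) = 0.136.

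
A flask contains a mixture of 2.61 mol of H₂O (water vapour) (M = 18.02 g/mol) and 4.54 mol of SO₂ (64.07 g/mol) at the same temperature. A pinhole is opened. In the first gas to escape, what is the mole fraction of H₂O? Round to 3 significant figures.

0.520

The effusion rate of species i is ∝ p_i/√M_i ∝ n_i/√M_i.
x_H₂O(eff) = (n_H₂O/√M_H₂O) / (n_H₂O/√M_H₂O + n_SO₂/√M_SO₂)
= (2.61/√18.02) / (2.61/√18.02 + 4.54/√64.07) = 0.6148/(0.6148 + 0.5672) = 0.520.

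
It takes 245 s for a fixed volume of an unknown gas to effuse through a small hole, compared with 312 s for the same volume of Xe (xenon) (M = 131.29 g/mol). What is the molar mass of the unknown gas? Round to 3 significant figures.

Graham's law gives t_X/t_Xe = √(M_X/M_Xe).
245/312 = 0.7853 = √(M_X/131.29)
M_X = 131.29 × 0.7853² = 131.29 × 0.6166 = 81.0 g/mol

81.0 g/mol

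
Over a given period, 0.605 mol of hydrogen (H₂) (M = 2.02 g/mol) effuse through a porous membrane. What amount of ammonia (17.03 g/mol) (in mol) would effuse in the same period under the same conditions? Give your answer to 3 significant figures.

From Graham's law, rate_NH₃/rate_H₂ = √(M_H₂/M_NH₃) = √(2.02/17.03) = √0.1186 = 0.3444.
So the amount for NH₃ is 0.605 × 0.3444 = 0.208 mol.

0.208 mol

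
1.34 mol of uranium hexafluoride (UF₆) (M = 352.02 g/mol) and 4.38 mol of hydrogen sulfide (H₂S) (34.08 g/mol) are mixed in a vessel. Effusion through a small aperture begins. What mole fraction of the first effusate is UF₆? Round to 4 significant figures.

Each component's effusion rate ∝ (its partial pressure)·(1/√M) ∝ n_i/√M_i.
Mole fraction of UF₆ in the effusate = (n_UF₆/√M_UF₆) / (n_UF₆/√M_UF₆ + n_H₂S/√M_H₂S)
= (1.34/√352.02) / (1.34/√352.02 + 4.38/√34.08) = 0.07142/(0.07142 + 0.7503) = 0.08692.

0.08692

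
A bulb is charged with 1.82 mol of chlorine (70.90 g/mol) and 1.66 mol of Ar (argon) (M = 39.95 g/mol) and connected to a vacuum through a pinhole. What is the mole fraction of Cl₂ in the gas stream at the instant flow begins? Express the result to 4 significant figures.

0.4515

The effusion rate of species i is ∝ p_i/√M_i ∝ n_i/√M_i.
So x_Cl₂ in the escaping gas = (n_Cl₂/√M_Cl₂) / Σ(n_i/√M_i)
= (1.82/√70.90) / (1.82/√70.90 + 1.66/√39.95) = 0.2161/(0.2161 + 0.2626) = 0.4515.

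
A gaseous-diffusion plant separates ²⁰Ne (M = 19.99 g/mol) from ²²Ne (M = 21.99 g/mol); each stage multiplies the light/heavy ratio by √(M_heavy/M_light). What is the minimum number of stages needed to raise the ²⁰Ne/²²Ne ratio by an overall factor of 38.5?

77

Single-stage factor α = √(21.99/19.99), so ln α = ½ ln(1.10005) = 0.04768.
Need α^N ≥ 38.5 ⇒ N ≥ ln(38.5) / ln α = 3.651 / 0.04768 = 76.57.
So at least 77 stages are needed.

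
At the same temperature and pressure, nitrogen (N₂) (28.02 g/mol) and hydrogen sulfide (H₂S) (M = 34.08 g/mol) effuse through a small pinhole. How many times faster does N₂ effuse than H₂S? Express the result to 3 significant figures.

1.10

Using Graham's law: rate_N₂/rate_H₂S = √(M_H₂S/M_N₂) = √(34.08/28.02) = √1.216 = 1.10.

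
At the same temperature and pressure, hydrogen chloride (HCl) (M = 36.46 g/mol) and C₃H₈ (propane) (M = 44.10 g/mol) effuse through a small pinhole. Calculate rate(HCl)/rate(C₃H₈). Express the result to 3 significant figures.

1.10

Since effusion rate ∝ 1/√M, rate_HCl/rate_C₃H₈ = √(M_C₃H₈/M_HCl) = √(44.10/36.46) = √1.210 = 1.10.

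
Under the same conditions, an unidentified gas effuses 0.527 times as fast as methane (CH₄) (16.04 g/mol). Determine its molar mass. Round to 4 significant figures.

57.75 g/mol

By Graham's law, rate_X/rate_CH₄ = √(M_CH₄/M_X).
0.527 = √(16.04/M_X)
M_X = 16.04 / 0.527² = 16.04 / 0.2777 = 57.75 g/mol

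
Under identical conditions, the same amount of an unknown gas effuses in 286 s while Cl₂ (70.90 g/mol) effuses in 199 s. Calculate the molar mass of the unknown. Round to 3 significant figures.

Since effusion rate ∝ 1/√M, t_X/t_Cl₂ = √(M_X/M_Cl₂).
286/199 = 1.437 = √(M_X/70.90)
M_X = 70.90 × 1.437² = 70.90 × 2.066 = 146 g/mol

146 g/mol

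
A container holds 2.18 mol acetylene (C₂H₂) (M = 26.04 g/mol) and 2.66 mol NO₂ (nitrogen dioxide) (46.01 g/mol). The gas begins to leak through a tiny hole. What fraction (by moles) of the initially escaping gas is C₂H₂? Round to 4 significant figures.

The effusion rate of species i is ∝ p_i/√M_i ∝ n_i/√M_i.
So x_C₂H₂ in the escaping gas = (n_C₂H₂/√M_C₂H₂) / Σ(n_i/√M_i)
= (2.18/√26.04) / (2.18/√26.04 + 2.66/√46.01) = 0.4272/(0.4272 + 0.3922) = 0.5214.

0.5214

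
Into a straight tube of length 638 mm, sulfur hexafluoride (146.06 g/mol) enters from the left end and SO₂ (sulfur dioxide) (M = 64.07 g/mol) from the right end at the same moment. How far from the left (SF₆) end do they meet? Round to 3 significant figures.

254 mm

Distances travelled in equal time are proportional to diffusion rates, so d_SF₆/d_SO₂ = √(M_SO₂/M_SF₆) = √(64.07/146.06) = 0.6623.
With d_SF₆ + d_SO₂ = 638 mm, d_SO₂ = 638/(1 + 0.6623) = 383.8 mm.
d_SF₆ = 638 − 383.8 = 254 mm.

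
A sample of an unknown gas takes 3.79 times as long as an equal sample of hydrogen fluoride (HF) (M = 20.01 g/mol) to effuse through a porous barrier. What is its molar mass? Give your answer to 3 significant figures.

287 g/mol

Since effusion rate ∝ 1/√M, t_X/t_HF = √(M_X/M_HF).
3.79 = √(M_X/20.01)
M_X = 20.01 × 3.79² = 20.01 × 14.36 = 287 g/mol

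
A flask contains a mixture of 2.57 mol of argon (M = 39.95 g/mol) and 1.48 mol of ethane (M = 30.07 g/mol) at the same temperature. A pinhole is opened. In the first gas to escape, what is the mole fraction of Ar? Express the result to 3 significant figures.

0.601

Effusion rate of each component ∝ n_i/√M_i (partial pressure × 1/√M).
x_Ar(eff) = (n_Ar/√M_Ar) / (n_Ar/√M_Ar + n_C₂H₆/√M_C₂H₆)
= (2.57/√39.95) / (2.57/√39.95 + 1.48/√30.07) = 0.4066/(0.4066 + 0.2699) = 0.601.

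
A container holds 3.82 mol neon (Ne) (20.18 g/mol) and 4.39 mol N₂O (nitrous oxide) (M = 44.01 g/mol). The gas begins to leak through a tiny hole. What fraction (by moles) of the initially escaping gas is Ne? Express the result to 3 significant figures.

0.562

Effusion rate of each component ∝ n_i/√M_i (partial pressure × 1/√M).
So x_Ne in the escaping gas = (n_Ne/√M_Ne) / Σ(n_i/√M_i)
= (3.82/√20.18) / (3.82/√20.18 + 4.39/√44.01) = 0.8504/(0.8504 + 0.6617) = 0.562.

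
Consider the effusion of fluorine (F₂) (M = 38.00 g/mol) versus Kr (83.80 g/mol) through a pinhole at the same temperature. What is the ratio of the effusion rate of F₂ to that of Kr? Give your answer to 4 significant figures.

1.485

Using Graham's law: rate_F₂/rate_Kr = √(M_Kr/M_F₂) = √(83.80/38.00) = √2.205 = 1.485.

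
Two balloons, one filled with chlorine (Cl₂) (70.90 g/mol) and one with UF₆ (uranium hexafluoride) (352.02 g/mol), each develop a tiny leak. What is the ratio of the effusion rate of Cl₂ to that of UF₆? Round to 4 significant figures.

2.228

Using Graham's law: rate_Cl₂/rate_UF₆ = √(M_UF₆/M_Cl₂) = √(352.02/70.90) = √4.965 = 2.228.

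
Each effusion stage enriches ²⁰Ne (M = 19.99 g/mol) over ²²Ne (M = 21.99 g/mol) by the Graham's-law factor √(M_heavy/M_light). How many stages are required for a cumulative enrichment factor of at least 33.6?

With α = √(21.99/19.99) per stage, ln α = ½ ln(1.10005) = 0.04768.
Need α^N ≥ 33.6 ⇒ N ≥ ln(33.6) / ln α = 3.515 / 0.04768 = 73.71.
Minimum whole number of stages: N = 74.

74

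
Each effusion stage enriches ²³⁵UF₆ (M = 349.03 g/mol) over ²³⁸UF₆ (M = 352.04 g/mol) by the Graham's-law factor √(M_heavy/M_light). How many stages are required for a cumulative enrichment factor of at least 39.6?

Single-stage factor α = √(352.04/349.03), so ln α = ½ ln(1.00862) = 0.004293.
Need α^N ≥ 39.6 ⇒ N ≥ ln(39.6) / ln α = 3.679 / 0.004293 = 856.84.
Rounding up, N = 857 stages.

857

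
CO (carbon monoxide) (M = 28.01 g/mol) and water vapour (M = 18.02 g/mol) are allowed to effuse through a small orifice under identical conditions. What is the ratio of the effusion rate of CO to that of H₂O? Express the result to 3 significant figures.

0.802

Using Graham's law: rate_CO/rate_H₂O = √(M_H₂O/M_CO) = √(18.02/28.01) = √0.6433 = 0.802.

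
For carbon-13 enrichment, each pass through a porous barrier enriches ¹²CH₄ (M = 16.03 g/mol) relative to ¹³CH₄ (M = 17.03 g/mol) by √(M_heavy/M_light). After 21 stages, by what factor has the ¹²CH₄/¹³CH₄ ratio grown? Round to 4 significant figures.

The single-stage factor is √(M_heavy/M_light), so 21 stages give [√(17.03/16.03)]^21 = (17.03/16.03)^(21/2).
= 1.06238^(21/2) = 1.888.

1.888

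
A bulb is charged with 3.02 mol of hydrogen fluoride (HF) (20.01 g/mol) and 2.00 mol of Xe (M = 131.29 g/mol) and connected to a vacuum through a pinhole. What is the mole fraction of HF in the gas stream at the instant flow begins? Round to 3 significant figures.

0.795

Rate_i ∝ x_i/√M_i (Graham's law weighted by mole fraction), so the effusate composition follows n_i/√M_i.
x_HF(eff) = (n_HF/√M_HF) / (n_HF/√M_HF + n_Xe/√M_Xe)
= (3.02/√20.01) / (3.02/√20.01 + 2.00/√131.29) = 0.6751/(0.6751 + 0.1745) = 0.795.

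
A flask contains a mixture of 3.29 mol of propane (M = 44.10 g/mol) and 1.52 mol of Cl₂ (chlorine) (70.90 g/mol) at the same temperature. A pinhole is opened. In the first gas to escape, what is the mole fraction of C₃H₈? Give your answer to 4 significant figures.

0.7329

The effusion rate of species i is ∝ p_i/√M_i ∝ n_i/√M_i.
Mole fraction of C₃H₈ in the effusate = (n_C₃H₈/√M_C₃H₈) / (n_C₃H₈/√M_C₃H₈ + n_Cl₂/√M_Cl₂)
= (3.29/√44.10) / (3.29/√44.10 + 1.52/√70.90) = 0.4954/(0.4954 + 0.1805) = 0.7329.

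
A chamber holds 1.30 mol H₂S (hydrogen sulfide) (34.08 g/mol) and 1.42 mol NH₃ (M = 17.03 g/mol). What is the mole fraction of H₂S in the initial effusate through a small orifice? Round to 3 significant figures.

0.393

The effusion rate of species i is ∝ p_i/√M_i ∝ n_i/√M_i.
x_H₂S(eff) = (n_H₂S/√M_H₂S) / (n_H₂S/√M_H₂S + n_NH₃/√M_NH₃)
= (1.30/√34.08) / (1.30/√34.08 + 1.42/√17.03) = 0.2227/(0.2227 + 0.3441) = 0.393.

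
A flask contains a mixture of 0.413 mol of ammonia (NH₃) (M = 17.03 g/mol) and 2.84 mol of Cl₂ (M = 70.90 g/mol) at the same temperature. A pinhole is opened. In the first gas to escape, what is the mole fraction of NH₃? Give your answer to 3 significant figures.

Effusion rate of each component ∝ n_i/√M_i (partial pressure × 1/√M).
So x_NH₃ in the escaping gas = (n_NH₃/√M_NH₃) / Σ(n_i/√M_i)
= (0.413/√17.03) / (0.413/√17.03 + 2.84/√70.90) = 0.1001/(0.1001 + 0.3373) = 0.229.

0.229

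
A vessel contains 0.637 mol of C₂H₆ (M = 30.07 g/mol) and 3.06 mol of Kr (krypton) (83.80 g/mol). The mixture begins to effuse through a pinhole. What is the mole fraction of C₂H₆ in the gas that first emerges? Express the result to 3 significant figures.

0.258

The effusion rate of species i is ∝ p_i/√M_i ∝ n_i/√M_i.
Mole fraction of C₂H₆ in the effusate = (n_C₂H₆/√M_C₂H₆) / (n_C₂H₆/√M_C₂H₆ + n_Kr/√M_Kr)
= (0.637/√30.07) / (0.637/√30.07 + 3.06/√83.80) = 0.1162/(0.1162 + 0.3343) = 0.258.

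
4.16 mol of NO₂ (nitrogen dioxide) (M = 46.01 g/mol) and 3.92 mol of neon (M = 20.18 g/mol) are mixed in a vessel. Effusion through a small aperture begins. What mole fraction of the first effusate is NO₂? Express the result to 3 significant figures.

0.413

The effusion rate of species i is ∝ p_i/√M_i ∝ n_i/√M_i.
x_NO₂(eff) = (n_NO₂/√M_NO₂) / (n_NO₂/√M_NO₂ + n_Ne/√M_Ne)
= (4.16/√46.01) / (4.16/√46.01 + 3.92/√20.18) = 0.6133/(0.6133 + 0.8726) = 0.413.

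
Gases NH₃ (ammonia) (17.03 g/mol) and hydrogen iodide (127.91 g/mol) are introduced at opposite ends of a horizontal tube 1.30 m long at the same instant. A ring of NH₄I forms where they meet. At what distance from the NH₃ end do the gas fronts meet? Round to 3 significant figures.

0.952 m

The fronts meet when d_NH₃ + d_HI = L with d_NH₃/d_HI = √(M_HI/M_NH₃) (Graham's law). Here √(M_HI/M_NH₃) = √(127.91/17.03) = 2.741.
With d_NH₃ + d_HI = 1.30 m, d_HI = 1.30/(1 + 2.741) = 0.3475 m.
d_NH₃ = 1.30 − 0.3475 = 0.952 m.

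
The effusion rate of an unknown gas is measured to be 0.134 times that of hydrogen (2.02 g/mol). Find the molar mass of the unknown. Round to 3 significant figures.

Using Graham's law: rate_X/rate_H₂ = √(M_H₂/M_X).
0.134 = √(2.02/M_X)
M_X = 2.02 / 0.134² = 2.02 / 0.01796 = 112 g/mol

112 g/mol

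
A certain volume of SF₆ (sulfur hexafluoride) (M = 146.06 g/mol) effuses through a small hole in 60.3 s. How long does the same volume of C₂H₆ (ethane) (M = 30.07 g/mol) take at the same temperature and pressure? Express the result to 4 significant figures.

Using Graham's law: t_C₂H₆/t_SF₆ = √(M_C₂H₆/M_SF₆) = √(30.07/146.06) = √0.2059 = 0.4537.
So the time for C₂H₆ is 60.3 × 0.4537 = 27.36 s.

27.36 s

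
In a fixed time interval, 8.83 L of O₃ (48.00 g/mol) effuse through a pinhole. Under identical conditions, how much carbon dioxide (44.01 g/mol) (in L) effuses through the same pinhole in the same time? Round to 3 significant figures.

9.22 L

By Graham's law, rate_CO₂/rate_O₃ = √(M_O₃/M_CO₂) = √(48.00/44.01) = √1.091 = 1.044.
So the volume for CO₂ is 8.83 × 1.044 = 9.22 L.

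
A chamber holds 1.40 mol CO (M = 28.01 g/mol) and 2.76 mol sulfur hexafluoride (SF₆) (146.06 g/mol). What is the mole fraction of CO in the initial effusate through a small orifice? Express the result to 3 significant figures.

0.537

Effusion rate of each component ∝ n_i/√M_i (partial pressure × 1/√M).
x_CO(eff) = (n_CO/√M_CO) / (n_CO/√M_CO + n_SF₆/√M_SF₆)
= (1.40/√28.01) / (1.40/√28.01 + 2.76/√146.06) = 0.2645/(0.2645 + 0.2284) = 0.537.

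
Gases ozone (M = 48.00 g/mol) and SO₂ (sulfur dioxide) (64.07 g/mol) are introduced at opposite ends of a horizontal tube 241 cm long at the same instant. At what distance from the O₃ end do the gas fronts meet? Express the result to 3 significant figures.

Distances travelled in equal time are proportional to diffusion rates, so d_O₃/d_SO₂ = √(M_SO₂/M_O₃) = √(64.07/48.00) = 1.155.
With d_O₃ + d_SO₂ = 241 cm, d_SO₂ = 241/(1 + 1.155) = 111.8 cm.
d_O₃ = 241 − 111.8 = 129 cm.

129 cm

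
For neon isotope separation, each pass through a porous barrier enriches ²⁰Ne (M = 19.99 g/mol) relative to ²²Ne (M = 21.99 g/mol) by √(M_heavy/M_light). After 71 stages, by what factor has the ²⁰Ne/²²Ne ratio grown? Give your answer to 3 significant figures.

The single-stage factor is √(M_heavy/M_light), so 71 stages give [√(21.99/19.99)]^71 = (21.99/19.99)^(71/2).
= 1.10005^(71/2) = 29.5.

29.5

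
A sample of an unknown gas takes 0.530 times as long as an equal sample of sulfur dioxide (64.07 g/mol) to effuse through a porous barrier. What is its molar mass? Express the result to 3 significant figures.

Graham's law gives t_X/t_SO₂ = √(M_X/M_SO₂).
0.530 = √(M_X/64.07)
M_X = 64.07 × 0.530² = 64.07 × 0.2809 = 18.0 g/mol

18.0 g/mol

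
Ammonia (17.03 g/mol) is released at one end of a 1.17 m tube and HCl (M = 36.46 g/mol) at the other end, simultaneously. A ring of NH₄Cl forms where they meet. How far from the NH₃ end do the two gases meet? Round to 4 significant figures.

0.6950 m

In equal time, each gas travels a distance ∝ its rate ∝ 1/√M, so d_NH₃/d_HCl = √(M_HCl/M_NH₃) = √(36.46/17.03) = 1.463.
With d_NH₃ + d_HCl = 1.17 m, d_HCl = 1.17/(1 + 1.463) = 0.4750 m.
d_NH₃ = 1.17 − 0.4750 = 0.6950 m.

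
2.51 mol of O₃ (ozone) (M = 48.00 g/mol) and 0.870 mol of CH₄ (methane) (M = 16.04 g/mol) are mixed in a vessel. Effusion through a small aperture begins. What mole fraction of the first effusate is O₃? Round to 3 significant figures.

Effusion rate of each component ∝ n_i/√M_i (partial pressure × 1/√M).
Mole fraction of O₃ in the effusate = (n_O₃/√M_O₃) / (n_O₃/√M_O₃ + n_CH₄/√M_CH₄)
= (2.51/√48.00) / (2.51/√48.00 + 0.870/√16.04) = 0.3623/(0.3623 + 0.2172) = 0.625.

0.625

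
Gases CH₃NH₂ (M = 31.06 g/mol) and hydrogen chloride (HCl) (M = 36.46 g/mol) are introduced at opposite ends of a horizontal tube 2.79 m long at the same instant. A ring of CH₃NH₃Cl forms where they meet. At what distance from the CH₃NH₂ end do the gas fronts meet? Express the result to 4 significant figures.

Distances travelled in equal time are proportional to diffusion rates, so d_CH₃NH₂/d_HCl = √(M_HCl/M_CH₃NH₂) = √(36.46/31.06) = 1.083.
With d_CH₃NH₂ + d_HCl = 2.79 m, d_HCl = 2.79/(1 + 1.083) = 1.339 m.
d_CH₃NH₂ = 2.79 − 1.339 = 1.451 m.

1.451 m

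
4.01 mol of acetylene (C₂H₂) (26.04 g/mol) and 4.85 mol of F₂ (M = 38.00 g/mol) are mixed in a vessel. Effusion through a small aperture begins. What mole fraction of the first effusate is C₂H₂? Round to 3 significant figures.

0.500

Rate_i ∝ x_i/√M_i (Graham's law weighted by mole fraction), so the effusate composition follows n_i/√M_i.
Mole fraction of C₂H₂ in the effusate = (n_C₂H₂/√M_C₂H₂) / (n_C₂H₂/√M_C₂H₂ + n_F₂/√M_F₂)
= (4.01/√26.04) / (4.01/√26.04 + 4.85/√38.00) = 0.7858/(0.7858 + 0.7868) = 0.500.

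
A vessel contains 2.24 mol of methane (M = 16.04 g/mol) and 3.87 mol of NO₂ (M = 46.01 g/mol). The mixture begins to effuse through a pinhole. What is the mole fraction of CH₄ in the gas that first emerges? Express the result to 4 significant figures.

The effusion rate of species i is ∝ p_i/√M_i ∝ n_i/√M_i.
x_CH₄(eff) = (n_CH₄/√M_CH₄) / (n_CH₄/√M_CH₄ + n_NO₂/√M_NO₂)
= (2.24/√16.04) / (2.24/√16.04 + 3.87/√46.01) = 0.5593/(0.5593 + 0.5705) = 0.4950.

0.4950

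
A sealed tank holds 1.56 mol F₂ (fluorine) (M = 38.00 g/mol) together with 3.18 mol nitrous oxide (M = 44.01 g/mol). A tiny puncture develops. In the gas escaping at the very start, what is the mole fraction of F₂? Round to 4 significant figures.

0.3455

Each component's effusion rate ∝ (its partial pressure)·(1/√M) ∝ n_i/√M_i.
Mole fraction of F₂ in the effusate = (n_F₂/√M_F₂) / (n_F₂/√M_F₂ + n_N₂O/√M_N₂O)
= (1.56/√38.00) / (1.56/√38.00 + 3.18/√44.01) = 0.2531/(0.2531 + 0.4793) = 0.3455.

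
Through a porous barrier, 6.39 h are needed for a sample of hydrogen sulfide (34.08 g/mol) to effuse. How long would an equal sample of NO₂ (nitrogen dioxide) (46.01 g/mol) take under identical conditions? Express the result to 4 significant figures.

From Graham's law, t_NO₂/t_H₂S = √(M_NO₂/M_H₂S) = √(46.01/34.08) = √1.350 = 1.162.
So the time for NO₂ is 6.39 × 1.162 = 7.425 h.

7.425 h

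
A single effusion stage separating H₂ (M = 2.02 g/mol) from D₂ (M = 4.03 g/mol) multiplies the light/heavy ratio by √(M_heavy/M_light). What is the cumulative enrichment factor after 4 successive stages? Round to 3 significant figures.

Overall factor = α^4 with α = √(4.03/2.02), i.e. (4.03/2.02)^(4/2).
= 1.99505^2 = 3.98.

3.98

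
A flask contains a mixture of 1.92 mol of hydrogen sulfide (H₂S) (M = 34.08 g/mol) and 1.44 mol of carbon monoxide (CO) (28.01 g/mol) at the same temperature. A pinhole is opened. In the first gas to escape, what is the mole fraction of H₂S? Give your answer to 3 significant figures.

Each component's effusion rate ∝ (its partial pressure)·(1/√M) ∝ n_i/√M_i.
So x_H₂S in the escaping gas = (n_H₂S/√M_H₂S) / Σ(n_i/√M_i)
= (1.92/√34.08) / (1.92/√34.08 + 1.44/√28.01) = 0.3289/(0.3289 + 0.2721) = 0.547.

0.547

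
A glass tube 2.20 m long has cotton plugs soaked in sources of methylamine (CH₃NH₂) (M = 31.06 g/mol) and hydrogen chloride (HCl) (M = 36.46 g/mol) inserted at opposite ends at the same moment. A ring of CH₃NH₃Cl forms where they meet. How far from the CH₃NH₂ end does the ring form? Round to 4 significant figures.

The fronts meet when d_CH₃NH₂ + d_HCl = L with d_CH₃NH₂/d_HCl = √(M_HCl/M_CH₃NH₂) (Graham's law). Here √(M_HCl/M_CH₃NH₂) = √(36.46/31.06) = 1.083.
With d_CH₃NH₂ + d_HCl = 2.20 m, d_HCl = 2.20/(1 + 1.083) = 1.056 m.
d_CH₃NH₂ = 2.20 − 1.056 = 1.144 m.

1.144 m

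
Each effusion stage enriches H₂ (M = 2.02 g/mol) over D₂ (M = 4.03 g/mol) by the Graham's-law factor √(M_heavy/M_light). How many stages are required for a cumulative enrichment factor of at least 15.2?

8

Single-stage factor α = √(4.03/2.02), so ln α = ½ ln(1.99505) = 0.3453.
Need α^N ≥ 15.2 ⇒ N ≥ ln(15.2) / ln α = 2.721 / 0.3453 = 7.88.
So at least 8 stages are needed.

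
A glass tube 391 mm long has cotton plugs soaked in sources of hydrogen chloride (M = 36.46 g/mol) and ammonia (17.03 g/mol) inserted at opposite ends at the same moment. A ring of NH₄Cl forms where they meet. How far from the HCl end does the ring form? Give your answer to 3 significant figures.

Graham's law gives d_HCl/d_NH₃ = rate_HCl/rate_NH₃ = √(M_NH₃/M_HCl) = √(17.03/36.46) = 0.6834.
With d_HCl + d_NH₃ = 391 mm, d_NH₃ = 391/(1 + 0.6834) = 232.3 mm.
d_HCl = 391 − 232.3 = 159 mm.

159 mm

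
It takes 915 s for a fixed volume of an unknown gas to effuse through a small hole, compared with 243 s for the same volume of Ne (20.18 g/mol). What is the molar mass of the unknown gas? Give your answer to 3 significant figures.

286 g/mol

Since effusion rate ∝ 1/√M, t_X/t_Ne = √(M_X/M_Ne).
915/243 = 3.765 = √(M_X/20.18)
M_X = 20.18 × 3.765² = 20.18 × 14.18 = 286 g/mol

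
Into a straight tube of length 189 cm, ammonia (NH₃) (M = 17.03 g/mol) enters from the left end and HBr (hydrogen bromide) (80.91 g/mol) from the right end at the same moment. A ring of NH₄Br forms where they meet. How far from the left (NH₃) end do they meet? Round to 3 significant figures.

Distances travelled in equal time are proportional to diffusion rates, so d_NH₃/d_HBr = √(M_HBr/M_NH₃) = √(80.91/17.03) = 2.180.
With d_NH₃ + d_HBr = 189 cm, d_HBr = 189/(1 + 2.180) = 59.44 cm.
d_NH₃ = 189 − 59.44 = 130 cm.

130 cm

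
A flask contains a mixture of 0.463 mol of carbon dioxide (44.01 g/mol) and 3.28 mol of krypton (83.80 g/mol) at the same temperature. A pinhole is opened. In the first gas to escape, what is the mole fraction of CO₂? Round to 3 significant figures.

Rate_i ∝ x_i/√M_i (Graham's law weighted by mole fraction), so the effusate composition follows n_i/√M_i.
Mole fraction of CO₂ in the effusate = (n_CO₂/√M_CO₂) / (n_CO₂/√M_CO₂ + n_Kr/√M_Kr)
= (0.463/√44.01) / (0.463/√44.01 + 3.28/√83.80) = 0.06979/(0.06979 + 0.3583) = 0.163.

0.163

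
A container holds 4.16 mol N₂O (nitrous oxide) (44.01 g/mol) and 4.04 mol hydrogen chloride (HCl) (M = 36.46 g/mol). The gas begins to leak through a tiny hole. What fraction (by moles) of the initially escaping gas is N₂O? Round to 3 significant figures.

Effusion rate of each component ∝ n_i/√M_i (partial pressure × 1/√M).
x_N₂O(eff) = (n_N₂O/√M_N₂O) / (n_N₂O/√M_N₂O + n_HCl/√M_HCl)
= (4.16/√44.01) / (4.16/√44.01 + 4.04/√36.46) = 0.6271/(0.6271 + 0.6691) = 0.484.

0.484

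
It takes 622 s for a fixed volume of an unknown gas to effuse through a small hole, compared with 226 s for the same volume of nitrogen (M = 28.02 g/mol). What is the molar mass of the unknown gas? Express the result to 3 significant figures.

212 g/mol

Using Graham's law: t_X/t_N₂ = √(M_X/M_N₂).
622/226 = 2.752 = √(M_X/28.02)
M_X = 28.02 × 2.752² = 28.02 × 7.575 = 212 g/mol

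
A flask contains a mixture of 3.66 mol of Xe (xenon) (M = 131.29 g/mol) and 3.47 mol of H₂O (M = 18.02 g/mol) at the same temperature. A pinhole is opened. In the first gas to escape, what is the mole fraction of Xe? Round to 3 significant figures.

0.281

Effusion rate of each component ∝ n_i/√M_i (partial pressure × 1/√M).
So x_Xe in the escaping gas = (n_Xe/√M_Xe) / Σ(n_i/√M_i)
= (3.66/√131.29) / (3.66/√131.29 + 3.47/√18.02) = 0.3194/(0.3194 + 0.8174) = 0.281.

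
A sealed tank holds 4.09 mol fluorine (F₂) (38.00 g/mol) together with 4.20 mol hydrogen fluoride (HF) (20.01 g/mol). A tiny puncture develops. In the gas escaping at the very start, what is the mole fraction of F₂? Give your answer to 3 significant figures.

0.414

Rate_i ∝ x_i/√M_i (Graham's law weighted by mole fraction), so the effusate composition follows n_i/√M_i.
x_F₂(eff) = (n_F₂/√M_F₂) / (n_F₂/√M_F₂ + n_HF/√M_HF)
= (4.09/√38.00) / (4.09/√38.00 + 4.20/√20.01) = 0.6635/(0.6635 + 0.9389) = 0.414.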